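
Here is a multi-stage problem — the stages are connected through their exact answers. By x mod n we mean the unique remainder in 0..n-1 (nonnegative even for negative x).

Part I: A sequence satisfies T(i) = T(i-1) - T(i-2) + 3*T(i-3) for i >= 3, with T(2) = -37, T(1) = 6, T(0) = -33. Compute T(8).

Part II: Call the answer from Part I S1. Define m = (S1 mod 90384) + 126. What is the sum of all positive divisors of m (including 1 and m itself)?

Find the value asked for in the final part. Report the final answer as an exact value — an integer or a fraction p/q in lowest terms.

94080

Part I: T(3) = 1*(-37) - 1*(6) + 3*(-33) = -142; iterating: T(3)=-142, T(4)=-87, T(5)=-56, T(6)=-395, T(7)=-600, T(8)=-373; answer -373
Part II: S1 = -373; m = 90137; 90137 = 23 * 3919; sigma = (1 + 23) * (1 + 3919) = 24 * 3920 = 94080; answer 94080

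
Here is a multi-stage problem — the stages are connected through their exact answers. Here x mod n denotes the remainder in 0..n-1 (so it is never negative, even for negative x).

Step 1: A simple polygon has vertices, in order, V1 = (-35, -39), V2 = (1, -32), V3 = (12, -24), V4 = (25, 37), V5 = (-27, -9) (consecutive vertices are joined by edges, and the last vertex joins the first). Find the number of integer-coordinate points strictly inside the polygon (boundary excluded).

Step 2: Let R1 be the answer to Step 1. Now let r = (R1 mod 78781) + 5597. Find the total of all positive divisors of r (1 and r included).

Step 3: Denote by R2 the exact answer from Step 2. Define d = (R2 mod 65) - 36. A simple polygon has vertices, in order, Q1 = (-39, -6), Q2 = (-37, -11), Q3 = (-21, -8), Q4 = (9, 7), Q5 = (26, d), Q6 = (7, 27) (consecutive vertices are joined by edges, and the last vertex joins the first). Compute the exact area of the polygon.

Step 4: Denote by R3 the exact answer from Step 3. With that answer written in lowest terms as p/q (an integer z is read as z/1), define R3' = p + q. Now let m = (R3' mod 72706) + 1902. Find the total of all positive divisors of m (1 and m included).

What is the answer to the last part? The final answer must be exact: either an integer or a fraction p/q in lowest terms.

Step 1: cross terms: (-35*-32 - 1*-39)=1159, (1*-24 - 12*-32)=360, (12*37 - 25*-24)=1044, (25*-9 - -27*37)=774, (-27*-39 - -35*-9)=738; twice the area = |4075| = 4075; area = 4075/2; boundary points = 1 + 1 + 1 + 2 + 2 = 7; strictly interior points = area - boundary/2 + 1 = 2035; answer 2035
Step 2: R1 = 2035; r = 7632; 7632 = 2^4 * 3^2 * 53; sigma = (1 + 2 + 4 + 8 + 16) * (1 + 3 + 9) * (1 + 53) = 31 * 13 * 54 = 21762; answer 21762
Step 3: R2 = 21762; d = 16; cross terms: (-39*-11 - -37*-6)=207, (-37*-8 - -21*-11)=65, (-21*7 - 9*-8)=-75, (9*16 - 26*7)=-38, (26*27 - 7*16)=590, (7*-6 - -39*27)=1011; twice the area = |1760| = 1760; area = 880; answer 880
Step 4: R3 = 880; threaded value p + q = 881; m = 2783; 2783 = 11^2 * 23; sigma = (1 + 11 + 121) * (1 + 23) = 133 * 24 = 3192; answer 3192

3192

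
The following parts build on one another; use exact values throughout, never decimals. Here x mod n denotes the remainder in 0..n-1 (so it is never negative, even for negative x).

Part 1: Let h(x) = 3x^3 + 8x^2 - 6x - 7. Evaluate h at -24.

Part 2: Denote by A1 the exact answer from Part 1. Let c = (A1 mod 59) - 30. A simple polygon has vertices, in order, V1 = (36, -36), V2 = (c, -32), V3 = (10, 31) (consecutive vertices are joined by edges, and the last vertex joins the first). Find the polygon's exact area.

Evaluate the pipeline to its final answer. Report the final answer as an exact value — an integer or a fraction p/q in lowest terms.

Part 1: 3*(-24)^3 + 8*(-24)^2 - 6*(-24)^1 - 7 = (-41472) + (4608) + (144) + (-7) = -36727; answer -36727
Part 2: A1 = -36727; c = 0; cross terms: (36*-32 - 0*-36)=-1152, (0*31 - 10*-32)=320, (10*-36 - 36*31)=-1476; twice the area = |-2308| = 2308; area = 1154; answer 1154

1154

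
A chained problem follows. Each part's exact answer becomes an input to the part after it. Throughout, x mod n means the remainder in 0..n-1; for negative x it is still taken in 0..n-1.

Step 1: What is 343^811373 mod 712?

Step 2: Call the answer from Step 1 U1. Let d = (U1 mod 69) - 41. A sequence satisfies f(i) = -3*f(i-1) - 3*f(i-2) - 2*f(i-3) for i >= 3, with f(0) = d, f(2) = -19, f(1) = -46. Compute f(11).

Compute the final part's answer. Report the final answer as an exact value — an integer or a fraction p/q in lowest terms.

58121

Step 1: squarings mod 712: 343^1=343, 343^2=169, 343^4=81, 343^8=153, 343^16=625, 343^32=449, 343^64=105, 343^128=345, 343^256=121, 343^512=401, 343^1024=601, 343^2048=217, 343^4096=97, 343^8192=153, 343^16384=625, 343^32768=449, 343^65536=105, 343^131072=345, 343^262144=121, 343^524288=401; 343^811373 = 343^1 * 343^4 * 343^8 * 343^32 * 343^64 * 343^256 * 343^8192 * 343^16384 * 343^262144 * 343^524288 = 159 (mod 712); answer 159
Step 2: U1 = 159; d = -20; f(3) = -3*(-19) - 3*(-46) - 2*(-20) = 235; iterating: f(3)=235, f(4)=-556, f(5)=1001, f(6)=-1805, f(7)=3524, f(8)=-7159, f(9)=14515, f(10)=-29116, f(11)=58121; answer 58121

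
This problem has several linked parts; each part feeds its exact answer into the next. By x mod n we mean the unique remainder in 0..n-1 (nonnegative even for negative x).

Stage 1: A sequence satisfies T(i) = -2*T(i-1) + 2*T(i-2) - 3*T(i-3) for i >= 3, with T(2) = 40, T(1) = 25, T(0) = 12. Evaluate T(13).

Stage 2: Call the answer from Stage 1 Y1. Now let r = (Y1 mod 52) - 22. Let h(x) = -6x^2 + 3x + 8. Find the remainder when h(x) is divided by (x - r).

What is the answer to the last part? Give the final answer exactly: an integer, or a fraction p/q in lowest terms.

-2701

Stage 1: T(3) = -2*(40) + 2*(25) - 3*(12) = -66; iterating: T(3)=-66, T(4)=137, T(5)=-526, T(6)=1524, T(7)=-4511, T(8)=13648, T(9)=-40890, T(10)=122609, T(11)=-367942, T(12)=1103772, T(13)=-3311255; answer -3311255
Stage 2: Y1 = -3311255; r = -21; remainder = value at the root: -6*(-21)^2 + 3*(-21)^1 + 8 = (-2646) + (-63) + (8) = -2701; answer -2701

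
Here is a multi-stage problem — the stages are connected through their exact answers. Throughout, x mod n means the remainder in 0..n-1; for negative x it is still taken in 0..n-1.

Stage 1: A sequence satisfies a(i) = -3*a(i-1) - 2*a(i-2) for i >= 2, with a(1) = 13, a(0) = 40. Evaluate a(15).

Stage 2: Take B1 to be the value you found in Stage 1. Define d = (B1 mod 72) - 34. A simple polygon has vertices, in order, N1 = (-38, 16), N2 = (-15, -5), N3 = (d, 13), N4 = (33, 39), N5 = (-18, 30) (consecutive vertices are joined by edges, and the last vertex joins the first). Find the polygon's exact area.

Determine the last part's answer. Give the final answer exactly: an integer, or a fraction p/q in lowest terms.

1373

Stage 1: a(2) = -3*(13) - 2*(40) = -119; iterating: a(2)=-119, a(3)=331, a(4)=-755, a(5)=1603, a(6)=-3299, a(7)=6691, a(8)=-13475, a(9)=27043, a(10)=-54179, a(11)=108451, a(12)=-216995, a(13)=434083, a(14)=-868259, a(15)=1736611; answer 1736611
Stage 2: B1 = 1736611; d = 9; cross terms: (-38*-5 - -15*16)=430, (-15*13 - 9*-5)=-150, (9*39 - 33*13)=-78, (33*30 - -18*39)=1692, (-18*16 - -38*30)=852; twice the area = |2746| = 2746; area = 1373; answer 1373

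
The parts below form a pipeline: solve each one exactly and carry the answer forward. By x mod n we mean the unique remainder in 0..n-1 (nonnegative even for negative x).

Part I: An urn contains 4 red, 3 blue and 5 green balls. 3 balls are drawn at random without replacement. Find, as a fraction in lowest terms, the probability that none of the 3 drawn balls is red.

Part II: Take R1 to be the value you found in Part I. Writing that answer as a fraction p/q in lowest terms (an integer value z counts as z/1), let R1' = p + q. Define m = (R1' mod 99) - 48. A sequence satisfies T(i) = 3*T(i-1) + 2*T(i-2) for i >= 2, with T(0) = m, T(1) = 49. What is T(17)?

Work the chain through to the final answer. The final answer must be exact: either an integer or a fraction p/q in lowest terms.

Part I: total draws C(12,3) = 220; favorable C(8,3) = 56; P = 14/55; answer 14/55
Part II: R1 = 14/55; threaded value p + q = 69; m = 21; T(2) = 3*(49) + 2*(21) = 189; iterating: T(2)=189, T(3)=665, T(4)=2373, T(5)=8449, T(6)=30093, T(7)=107177, T(8)=381717, T(9)=1359505, T(10)=4841949, T(11)=17244857, T(12)=61418469, T(13)=218745121, T(14)=779072301, T(15)=2774707145, T(16)=9882266037, T(17)=35196212401; answer 35196212401

35196212401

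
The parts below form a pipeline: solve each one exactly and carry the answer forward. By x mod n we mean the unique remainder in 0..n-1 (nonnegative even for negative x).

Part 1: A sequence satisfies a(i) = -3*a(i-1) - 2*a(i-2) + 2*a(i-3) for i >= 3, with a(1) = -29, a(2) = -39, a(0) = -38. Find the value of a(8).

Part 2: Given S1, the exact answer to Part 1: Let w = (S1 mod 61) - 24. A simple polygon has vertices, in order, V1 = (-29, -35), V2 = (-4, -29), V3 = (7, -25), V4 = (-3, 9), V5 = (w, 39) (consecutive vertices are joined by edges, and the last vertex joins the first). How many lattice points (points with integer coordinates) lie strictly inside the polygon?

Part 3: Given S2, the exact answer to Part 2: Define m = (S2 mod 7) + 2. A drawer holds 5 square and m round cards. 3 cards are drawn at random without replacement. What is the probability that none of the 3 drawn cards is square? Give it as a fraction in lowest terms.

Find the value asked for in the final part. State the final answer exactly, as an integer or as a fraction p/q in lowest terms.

Part 1: a(3) = -3*(-39) - 2*(-29) + 2*(-38) = 99; iterating: a(3)=99, a(4)=-277, a(5)=555, a(6)=-913, a(7)=1075, a(8)=-289; answer -289
Part 2: S1 = -289; w = -8; cross terms: (-29*-29 - -4*-35)=701, (-4*-25 - 7*-29)=303, (7*9 - -3*-25)=-12, (-3*39 - -8*9)=-45, (-8*-35 - -29*39)=1411; twice the area = |2358| = 2358; area = 1179; boundary points = 1 + 1 + 2 + 5 + 1 = 10; strictly interior points = area - boundary/2 + 1 = 1175; answer 1175
Part 3: S2 = 1175; m = 8; total draws C(13,3) = 286; favorable C(8,3) = 56; P = 28/143; answer 28/143

28/143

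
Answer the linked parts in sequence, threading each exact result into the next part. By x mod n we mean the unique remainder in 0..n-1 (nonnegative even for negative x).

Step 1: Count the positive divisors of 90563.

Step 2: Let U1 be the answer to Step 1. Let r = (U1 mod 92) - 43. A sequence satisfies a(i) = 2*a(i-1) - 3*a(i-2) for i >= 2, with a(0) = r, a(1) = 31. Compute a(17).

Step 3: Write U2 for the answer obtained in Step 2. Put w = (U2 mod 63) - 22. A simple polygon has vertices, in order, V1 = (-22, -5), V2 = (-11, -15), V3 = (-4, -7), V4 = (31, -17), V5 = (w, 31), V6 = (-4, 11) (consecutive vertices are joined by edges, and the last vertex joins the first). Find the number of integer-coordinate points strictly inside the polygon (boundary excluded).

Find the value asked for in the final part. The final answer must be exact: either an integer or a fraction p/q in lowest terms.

Step 1: 90563 = 11 * 8233; number of divisors = (1+1) * (1+1) = 4; answer 4
Step 2: U1 = 4; r = -39; a(2) = 2*(31) - 3*(-39) = 179; iterating: a(2)=179, a(3)=265, a(4)=-7, a(5)=-809, a(6)=-1597, a(7)=-767, a(8)=3257, a(9)=8815, a(10)=7859, a(11)=-10727, a(12)=-45031, a(13)=-57881, a(14)=19331, a(15)=212305, a(16)=366617, a(17)=96319; answer 96319
Step 3: U2 = 96319; w = 33; cross terms: (-22*-15 - -11*-5)=275, (-11*-7 - -4*-15)=17, (-4*-17 - 31*-7)=285, (31*31 - 33*-17)=1522, (33*11 - -4*31)=487, (-4*-5 - -22*11)=262; twice the area = |2848| = 2848; area = 1424; boundary points = 1 + 1 + 5 + 2 + 1 + 2 = 12; strictly interior points = area - boundary/2 + 1 = 1419; answer 1419

1419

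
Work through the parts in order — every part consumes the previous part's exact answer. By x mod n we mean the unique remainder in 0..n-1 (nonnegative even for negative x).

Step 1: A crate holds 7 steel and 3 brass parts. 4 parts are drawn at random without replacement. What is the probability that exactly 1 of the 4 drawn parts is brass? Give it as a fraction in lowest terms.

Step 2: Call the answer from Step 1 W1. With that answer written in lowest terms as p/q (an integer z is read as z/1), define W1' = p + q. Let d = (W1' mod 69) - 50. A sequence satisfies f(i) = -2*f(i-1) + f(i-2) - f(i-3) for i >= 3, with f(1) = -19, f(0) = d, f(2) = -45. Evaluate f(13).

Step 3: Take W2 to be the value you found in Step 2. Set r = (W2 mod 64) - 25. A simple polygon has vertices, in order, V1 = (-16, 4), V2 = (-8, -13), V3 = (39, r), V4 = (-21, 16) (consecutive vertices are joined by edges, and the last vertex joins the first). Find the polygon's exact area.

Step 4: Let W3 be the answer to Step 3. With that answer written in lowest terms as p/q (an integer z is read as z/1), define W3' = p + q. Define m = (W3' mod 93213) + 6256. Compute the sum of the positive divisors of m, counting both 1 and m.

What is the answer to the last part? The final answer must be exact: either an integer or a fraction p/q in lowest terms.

18144

Step 1: total draws C(10,4) = 210; favorable C(3,1)*C(7,3) = 105; P = 1/2; answer 1/2
Step 2: W1 = 1/2; threaded value p + q = 3; d = -47; f(3) = -2*(-45) + 1*(-19) - 1*(-47) = 118; iterating: f(3)=118, f(4)=-262, f(5)=687, f(6)=-1754, f(7)=4457, f(8)=-11355, f(9)=28921, f(10)=-73654, f(11)=187584, f(12)=-477743, f(13)=1216724; answer 1216724
Step 3: W2 = 1216724; r = -5; cross terms: (-16*-13 - -8*4)=240, (-8*-5 - 39*-13)=547, (39*16 - -21*-5)=519, (-21*4 - -16*16)=172; twice the area = |1478| = 1478; area = 739; answer 739
Step 4: W3 = 739; threaded value p + q = 740; m = 6996; 6996 = 2^2 * 3 * 11 * 53; sigma = (1 + 2 + 4) * (1 + 3) * (1 + 11) * (1 + 53) = 7 * 4 * 12 * 54 = 18144; answer 18144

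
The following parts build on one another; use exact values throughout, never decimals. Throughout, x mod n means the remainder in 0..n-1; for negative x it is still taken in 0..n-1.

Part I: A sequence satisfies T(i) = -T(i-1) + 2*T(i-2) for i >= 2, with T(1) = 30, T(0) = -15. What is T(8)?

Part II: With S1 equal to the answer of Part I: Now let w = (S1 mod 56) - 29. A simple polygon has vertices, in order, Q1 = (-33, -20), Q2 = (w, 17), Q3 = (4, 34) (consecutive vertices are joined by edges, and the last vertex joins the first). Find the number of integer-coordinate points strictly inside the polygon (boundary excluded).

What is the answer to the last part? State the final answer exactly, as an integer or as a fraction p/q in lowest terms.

Part I: T(2) = -1*(30) + 2*(-15) = -60; iterating: T(2)=-60, T(3)=120, T(4)=-240, T(5)=480, T(6)=-960, T(7)=1920, T(8)=-3840; answer -3840
Part II: S1 = -3840; w = -5; cross terms: (-33*17 - -5*-20)=-661, (-5*34 - 4*17)=-238, (4*-20 - -33*34)=1042; twice the area = |143| = 143; area = 143/2; boundary points = 1 + 1 + 1 = 3; strictly interior points = area - boundary/2 + 1 = 71; answer 71

71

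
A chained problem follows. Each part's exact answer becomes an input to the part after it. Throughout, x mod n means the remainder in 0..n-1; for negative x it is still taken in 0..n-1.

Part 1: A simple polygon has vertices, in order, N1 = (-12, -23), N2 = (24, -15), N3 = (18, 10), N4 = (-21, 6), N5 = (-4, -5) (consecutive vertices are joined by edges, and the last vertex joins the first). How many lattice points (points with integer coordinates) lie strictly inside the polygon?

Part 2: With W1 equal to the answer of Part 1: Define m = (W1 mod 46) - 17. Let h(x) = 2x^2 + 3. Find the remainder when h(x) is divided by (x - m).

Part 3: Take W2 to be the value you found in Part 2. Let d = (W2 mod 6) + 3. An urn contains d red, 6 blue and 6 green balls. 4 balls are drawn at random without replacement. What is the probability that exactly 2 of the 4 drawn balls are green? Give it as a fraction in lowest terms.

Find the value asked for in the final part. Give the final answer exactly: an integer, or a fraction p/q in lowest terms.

Part 1: cross terms: (-12*-15 - 24*-23)=732, (24*10 - 18*-15)=510, (18*6 - -21*10)=318, (-21*-5 - -4*6)=129, (-4*-23 - -12*-5)=32; twice the area = |1721| = 1721; area = 1721/2; boundary points = 4 + 1 + 1 + 1 + 2 = 9; strictly interior points = area - boundary/2 + 1 = 857; answer 857
Part 2: W1 = 857; m = 12; remainder = value at the root: 2*(12)^2 + 3 = (288) + (3) = 291; answer 291
Part 3: W2 = 291; d = 6; total draws C(18,4) = 3060; favorable C(6,2)*C(12,2) = 990; P = 11/34; answer 11/34

11/34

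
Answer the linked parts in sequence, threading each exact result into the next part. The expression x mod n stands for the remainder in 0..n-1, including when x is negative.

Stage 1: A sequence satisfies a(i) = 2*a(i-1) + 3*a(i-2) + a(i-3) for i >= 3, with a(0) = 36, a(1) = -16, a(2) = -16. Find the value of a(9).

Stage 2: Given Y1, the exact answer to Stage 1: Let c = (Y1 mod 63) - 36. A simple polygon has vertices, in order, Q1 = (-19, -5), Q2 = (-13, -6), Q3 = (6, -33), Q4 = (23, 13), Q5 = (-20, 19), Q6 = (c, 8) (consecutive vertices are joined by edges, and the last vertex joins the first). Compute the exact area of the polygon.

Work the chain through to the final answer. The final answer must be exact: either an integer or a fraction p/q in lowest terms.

Stage 1: a(3) = 2*(-16) + 3*(-16) + 1*(36) = -44; iterating: a(3)=-44, a(4)=-152, a(5)=-452, a(6)=-1404, a(7)=-4316, a(8)=-13296, a(9)=-40944; answer -40944
Stage 2: Y1 = -40944; c = -30; cross terms: (-19*-6 - -13*-5)=49, (-13*-33 - 6*-6)=465, (6*13 - 23*-33)=837, (23*19 - -20*13)=697, (-20*8 - -30*19)=410, (-30*-5 - -19*8)=302; twice the area = |2760| = 2760; area = 1380; answer 1380

1380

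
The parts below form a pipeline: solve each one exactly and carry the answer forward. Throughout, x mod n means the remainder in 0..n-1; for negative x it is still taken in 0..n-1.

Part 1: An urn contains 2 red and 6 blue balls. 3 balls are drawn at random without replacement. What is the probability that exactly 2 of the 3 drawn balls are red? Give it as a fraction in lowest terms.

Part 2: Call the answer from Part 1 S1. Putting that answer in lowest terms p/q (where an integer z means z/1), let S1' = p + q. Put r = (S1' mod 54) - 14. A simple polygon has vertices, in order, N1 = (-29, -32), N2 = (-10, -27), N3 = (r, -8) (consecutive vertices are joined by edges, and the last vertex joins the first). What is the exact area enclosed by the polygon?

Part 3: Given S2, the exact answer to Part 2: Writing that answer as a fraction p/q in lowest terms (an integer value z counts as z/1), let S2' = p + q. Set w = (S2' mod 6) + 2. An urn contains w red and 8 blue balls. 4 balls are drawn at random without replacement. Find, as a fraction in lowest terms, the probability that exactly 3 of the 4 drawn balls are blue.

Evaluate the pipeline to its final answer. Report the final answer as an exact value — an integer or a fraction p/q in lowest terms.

Part 1: total draws C(8,3) = 56; favorable C(2,2)*C(6,1) = 6; P = 3/28; answer 3/28
Part 2: S1 = 3/28; threaded value p + q = 31; r = 17; cross terms: (-29*-27 - -10*-32)=463, (-10*-8 - 17*-27)=539, (17*-32 - -29*-8)=-776; twice the area = |226| = 226; area = 113; answer 113
Part 3: S2 = 113; threaded value p + q = 114; w = 2; total draws C(10,4) = 210; favorable C(8,3)*C(2,1) = 112; P = 8/15; answer 8/15

8/15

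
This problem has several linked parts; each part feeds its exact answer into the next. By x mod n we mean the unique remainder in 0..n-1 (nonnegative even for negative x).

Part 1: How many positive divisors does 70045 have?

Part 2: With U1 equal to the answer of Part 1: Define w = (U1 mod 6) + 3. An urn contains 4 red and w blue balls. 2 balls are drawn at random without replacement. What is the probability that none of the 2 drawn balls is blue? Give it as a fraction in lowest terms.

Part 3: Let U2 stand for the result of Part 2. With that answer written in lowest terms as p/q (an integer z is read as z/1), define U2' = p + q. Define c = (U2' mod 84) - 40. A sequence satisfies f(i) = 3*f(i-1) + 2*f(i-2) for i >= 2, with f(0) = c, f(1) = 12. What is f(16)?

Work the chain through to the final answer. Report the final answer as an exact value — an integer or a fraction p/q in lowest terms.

Part 1: 70045 = 5 * 14009; number of divisors = (1+1) * (1+1) = 4; answer 4
Part 2: U1 = 4; w = 7; total draws C(11,2) = 55; favorable C(4,2) = 6; P = 6/55; answer 6/55
Part 3: U2 = 6/55; threaded value p + q = 61; c = 21; f(2) = 3*(12) + 2*(21) = 78; iterating: f(2)=78, f(3)=258, f(4)=930, f(5)=3306, f(6)=11778, f(7)=41946, f(8)=149394, f(9)=532074, f(10)=1895010, f(11)=6749178, f(12)=24037554, f(13)=85611018, f(14)=304908162, f(15)=1085946522, f(16)=3867655890; answer 3867655890

3867655890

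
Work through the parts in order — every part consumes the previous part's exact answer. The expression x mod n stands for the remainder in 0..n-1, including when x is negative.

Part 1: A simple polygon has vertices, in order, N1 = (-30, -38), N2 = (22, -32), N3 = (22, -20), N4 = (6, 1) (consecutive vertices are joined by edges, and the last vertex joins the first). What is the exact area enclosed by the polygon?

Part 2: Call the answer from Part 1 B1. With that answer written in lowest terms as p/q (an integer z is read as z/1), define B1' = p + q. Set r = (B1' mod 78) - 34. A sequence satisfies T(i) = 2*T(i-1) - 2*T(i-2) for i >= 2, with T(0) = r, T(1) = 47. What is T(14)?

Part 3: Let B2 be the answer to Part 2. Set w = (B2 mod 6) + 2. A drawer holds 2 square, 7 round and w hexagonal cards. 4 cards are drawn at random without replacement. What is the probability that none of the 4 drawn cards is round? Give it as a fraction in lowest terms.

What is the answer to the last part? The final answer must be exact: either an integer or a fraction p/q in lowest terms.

3/143

Part 1: cross terms: (-30*-32 - 22*-38)=1796, (22*-20 - 22*-32)=264, (22*1 - 6*-20)=142, (6*-38 - -30*1)=-198; twice the area = |2004| = 2004; area = 1002; answer 1002
Part 2: B1 = 1002; threaded value p + q = 1003; r = 33; T(2) = 2*(47) - 2*(33) = 28; iterating: T(2)=28, T(3)=-38, T(4)=-132, T(5)=-188, T(6)=-112, T(7)=152, T(8)=528, T(9)=752, T(10)=448, T(11)=-608, T(12)=-2112, T(13)=-3008, T(14)=-1792; answer -1792
Part 3: B2 = -1792; w = 4; total draws C(13,4) = 715; favorable C(6,4) = 15; P = 3/143; answer 3/143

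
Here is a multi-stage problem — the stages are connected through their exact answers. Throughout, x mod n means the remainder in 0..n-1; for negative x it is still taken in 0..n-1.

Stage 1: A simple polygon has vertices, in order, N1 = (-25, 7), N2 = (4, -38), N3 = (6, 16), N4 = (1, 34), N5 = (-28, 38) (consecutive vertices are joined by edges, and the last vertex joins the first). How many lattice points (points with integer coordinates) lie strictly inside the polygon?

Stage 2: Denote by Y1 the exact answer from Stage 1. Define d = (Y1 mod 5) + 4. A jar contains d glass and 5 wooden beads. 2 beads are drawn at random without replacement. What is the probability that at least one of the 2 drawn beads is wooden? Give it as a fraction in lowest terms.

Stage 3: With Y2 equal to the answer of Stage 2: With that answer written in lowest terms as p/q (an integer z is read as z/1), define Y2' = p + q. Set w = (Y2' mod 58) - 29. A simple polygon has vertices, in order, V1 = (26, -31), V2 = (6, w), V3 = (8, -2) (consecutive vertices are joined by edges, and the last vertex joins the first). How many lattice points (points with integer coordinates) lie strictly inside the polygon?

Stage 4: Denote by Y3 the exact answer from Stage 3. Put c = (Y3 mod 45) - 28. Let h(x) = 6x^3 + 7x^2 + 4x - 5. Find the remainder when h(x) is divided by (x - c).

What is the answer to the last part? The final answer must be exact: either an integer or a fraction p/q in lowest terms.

4972

Stage 1: cross terms: (-25*-38 - 4*7)=922, (4*16 - 6*-38)=292, (6*34 - 1*16)=188, (1*38 - -28*34)=990, (-28*7 - -25*38)=754; twice the area = |3146| = 3146; area = 1573; boundary points = 1 + 2 + 1 + 1 + 1 = 6; strictly interior points = area - boundary/2 + 1 = 1571; answer 1571
Stage 2: Y1 = 1571; d = 5; total draws C(10,2) = 45; complement C(5,2) = 10; favorable 45 - 10 = 35; P = 7/9; answer 7/9
Stage 3: Y2 = 7/9; threaded value p + q = 16; w = -13; cross terms: (26*-13 - 6*-31)=-152, (6*-2 - 8*-13)=92, (8*-31 - 26*-2)=-196; twice the area = |-256| = 256; area = 128; boundary points = 2 + 1 + 1 = 4; strictly interior points = area - boundary/2 + 1 = 127; answer 127
Stage 4: Y3 = 127; c = 9; remainder = value at the root: 6*(9)^3 + 7*(9)^2 + 4*(9)^1 - 5 = (4374) + (567) + (36) + (-5) = 4972; answer 4972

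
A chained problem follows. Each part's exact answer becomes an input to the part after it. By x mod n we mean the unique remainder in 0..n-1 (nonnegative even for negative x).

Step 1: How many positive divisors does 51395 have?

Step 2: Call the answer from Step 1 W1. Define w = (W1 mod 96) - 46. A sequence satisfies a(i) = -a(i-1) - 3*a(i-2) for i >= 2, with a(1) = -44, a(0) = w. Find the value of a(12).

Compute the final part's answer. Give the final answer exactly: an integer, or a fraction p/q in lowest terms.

Step 1: 51395 = 5 * 19 * 541; number of divisors = (1+1) * (1+1) * (1+1) = 8; answer 8
Step 2: W1 = 8; w = -38; a(2) = -1*(-44) - 3*(-38) = 158; iterating: a(2)=158, a(3)=-26, a(4)=-448, a(5)=526, a(6)=818, a(7)=-2396, a(8)=-58, a(9)=7246, a(10)=-7072, a(11)=-14666, a(12)=35882; answer 35882

35882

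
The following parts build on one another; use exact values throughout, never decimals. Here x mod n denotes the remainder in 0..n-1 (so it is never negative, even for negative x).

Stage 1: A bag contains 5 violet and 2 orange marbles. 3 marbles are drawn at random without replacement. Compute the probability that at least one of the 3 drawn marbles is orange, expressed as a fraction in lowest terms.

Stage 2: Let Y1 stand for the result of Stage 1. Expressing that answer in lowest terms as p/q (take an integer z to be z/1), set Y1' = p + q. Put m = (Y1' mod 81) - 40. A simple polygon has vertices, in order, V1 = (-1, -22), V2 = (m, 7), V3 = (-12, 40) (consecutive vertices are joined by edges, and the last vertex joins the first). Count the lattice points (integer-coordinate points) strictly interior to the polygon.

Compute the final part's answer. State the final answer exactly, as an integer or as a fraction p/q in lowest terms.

Stage 1: total draws C(7,3) = 35; complement C(5,3) = 10; favorable 35 - 10 = 25; P = 5/7; answer 5/7
Stage 2: Y1 = 5/7; threaded value p + q = 12; m = -28; cross terms: (-1*7 - -28*-22)=-623, (-28*40 - -12*7)=-1036, (-12*-22 - -1*40)=304; twice the area = |-1355| = 1355; area = 1355/2; boundary points = 1 + 1 + 1 = 3; strictly interior points = area - boundary/2 + 1 = 677; answer 677

677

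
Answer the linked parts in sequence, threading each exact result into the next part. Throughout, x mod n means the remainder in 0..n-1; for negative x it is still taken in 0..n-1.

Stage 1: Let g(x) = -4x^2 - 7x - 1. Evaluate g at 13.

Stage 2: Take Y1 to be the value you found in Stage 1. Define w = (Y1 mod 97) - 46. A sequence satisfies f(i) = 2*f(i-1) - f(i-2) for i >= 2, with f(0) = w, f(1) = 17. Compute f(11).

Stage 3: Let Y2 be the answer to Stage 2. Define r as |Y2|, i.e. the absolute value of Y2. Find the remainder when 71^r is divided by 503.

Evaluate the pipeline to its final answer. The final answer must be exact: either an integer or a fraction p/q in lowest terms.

247

Stage 1: -4*(13)^2 - 7*(13)^1 - 1 = (-676) + (-91) + (-1) = -768; answer -768
Stage 2: Y1 = -768; w = -38; f(2) = 2*(17) - 1*(-38) = 72; iterating: f(2)=72, f(3)=127, f(4)=182, f(5)=237, f(6)=292, f(7)=347, f(8)=402, f(9)=457, f(10)=512, f(11)=567; answer 567
Stage 3: Y2 = 567; r = 567; squarings mod 503: 71^1=71, 71^2=11, 71^4=121, 71^8=54, 71^16=401, 71^32=344, 71^64=131, 71^128=59, 71^256=463, 71^512=91; 71^567 = 71^1 * 71^2 * 71^4 * 71^16 * 71^32 * 71^512 = 247 (mod 503); answer 247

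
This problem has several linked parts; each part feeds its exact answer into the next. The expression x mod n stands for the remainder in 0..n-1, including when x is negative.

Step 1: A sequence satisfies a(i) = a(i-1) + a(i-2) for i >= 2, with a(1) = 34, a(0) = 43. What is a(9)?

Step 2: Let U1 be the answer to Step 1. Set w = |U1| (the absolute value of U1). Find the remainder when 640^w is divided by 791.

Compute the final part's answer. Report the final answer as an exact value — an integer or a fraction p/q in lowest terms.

Step 1: a(2) = 1*(34) + 1*(43) = 77; iterating: a(2)=77, a(3)=111, a(4)=188, a(5)=299, a(6)=487, a(7)=786, a(8)=1273, a(9)=2059; answer 2059
Step 2: U1 = 2059; w = 2059; squarings mod 791: 640^1=640, 640^2=653, 640^4=60, 640^8=436, 640^16=256, 640^32=674, 640^64=242, 640^128=30, 640^256=109, 640^512=16, 640^1024=256, 640^2048=674; 640^2059 = 640^1 * 640^2 * 640^8 * 640^2048 = 458 (mod 791); answer 458

458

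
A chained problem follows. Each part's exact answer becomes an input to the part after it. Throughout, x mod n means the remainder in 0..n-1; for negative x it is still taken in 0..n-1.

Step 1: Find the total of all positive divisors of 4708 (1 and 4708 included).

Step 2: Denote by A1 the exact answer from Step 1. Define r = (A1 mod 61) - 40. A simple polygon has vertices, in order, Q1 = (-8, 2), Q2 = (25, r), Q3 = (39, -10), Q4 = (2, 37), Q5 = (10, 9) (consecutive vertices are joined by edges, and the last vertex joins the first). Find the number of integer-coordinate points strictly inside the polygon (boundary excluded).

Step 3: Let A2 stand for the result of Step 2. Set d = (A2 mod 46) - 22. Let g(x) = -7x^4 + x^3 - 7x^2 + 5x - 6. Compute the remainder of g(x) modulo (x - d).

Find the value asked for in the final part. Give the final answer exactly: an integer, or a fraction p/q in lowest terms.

-1826

Step 1: 4708 = 2^2 * 11 * 107; sigma = (1 + 2 + 4) * (1 + 11) * (1 + 107) = 7 * 12 * 108 = 9072; answer 9072
Step 2: A1 = 9072; r = 4; cross terms: (-8*4 - 25*2)=-82, (25*-10 - 39*4)=-406, (39*37 - 2*-10)=1463, (2*9 - 10*37)=-352, (10*2 - -8*9)=92; twice the area = |715| = 715; area = 715/2; boundary points = 1 + 14 + 1 + 4 + 1 = 21; strictly interior points = area - boundary/2 + 1 = 348; answer 348
Step 3: A2 = 348; d = 4; remainder = value at the root: -7*(4)^4 + 1*(4)^3 - 7*(4)^2 + 5*(4)^1 - 6 = (-1792) + (64) + (-112) + (20) + (-6) = -1826; answer -1826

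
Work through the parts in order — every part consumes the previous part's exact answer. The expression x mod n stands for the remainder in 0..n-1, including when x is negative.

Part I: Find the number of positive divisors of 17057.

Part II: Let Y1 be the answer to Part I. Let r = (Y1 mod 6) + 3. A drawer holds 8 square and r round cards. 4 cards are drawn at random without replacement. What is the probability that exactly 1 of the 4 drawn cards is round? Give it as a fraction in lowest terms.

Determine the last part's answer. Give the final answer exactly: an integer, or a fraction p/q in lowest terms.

Part I: 17057 = 37 * 461; number of divisors = (1+1) * (1+1) = 4; answer 4
Part II: Y1 = 4; r = 7; total draws C(15,4) = 1365; favorable C(7,1)*C(8,3) = 392; P = 56/195; answer 56/195

56/195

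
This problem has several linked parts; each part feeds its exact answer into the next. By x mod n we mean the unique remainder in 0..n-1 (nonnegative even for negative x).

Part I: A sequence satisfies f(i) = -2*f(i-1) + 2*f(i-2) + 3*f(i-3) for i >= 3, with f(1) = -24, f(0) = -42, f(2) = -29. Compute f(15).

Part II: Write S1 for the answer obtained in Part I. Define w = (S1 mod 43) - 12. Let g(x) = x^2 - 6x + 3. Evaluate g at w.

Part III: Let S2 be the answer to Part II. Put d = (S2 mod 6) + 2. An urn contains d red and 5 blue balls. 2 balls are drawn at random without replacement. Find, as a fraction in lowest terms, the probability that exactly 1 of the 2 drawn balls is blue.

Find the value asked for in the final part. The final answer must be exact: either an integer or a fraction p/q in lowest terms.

Part I: f(3) = -2*(-29) + 2*(-24) + 3*(-42) = -116; iterating: f(3)=-116, f(4)=102, f(5)=-523, f(6)=902, f(7)=-2544, f(8)=5323, f(9)=-13028, f(10)=29070, f(11)=-68227, f(12)=155510, f(13)=-360264, f(14)=826867, f(15)=-1907732; answer -1907732
Part II: S1 = -1907732; w = -6; 1*(-6)^2 - 6*(-6)^1 + 3 = (36) + (36) + (3) = 75; answer 75
Part III: S2 = 75; d = 5; total draws C(10,2) = 45; favorable C(5,1)*C(5,1) = 25; P = 5/9; answer 5/9

5/9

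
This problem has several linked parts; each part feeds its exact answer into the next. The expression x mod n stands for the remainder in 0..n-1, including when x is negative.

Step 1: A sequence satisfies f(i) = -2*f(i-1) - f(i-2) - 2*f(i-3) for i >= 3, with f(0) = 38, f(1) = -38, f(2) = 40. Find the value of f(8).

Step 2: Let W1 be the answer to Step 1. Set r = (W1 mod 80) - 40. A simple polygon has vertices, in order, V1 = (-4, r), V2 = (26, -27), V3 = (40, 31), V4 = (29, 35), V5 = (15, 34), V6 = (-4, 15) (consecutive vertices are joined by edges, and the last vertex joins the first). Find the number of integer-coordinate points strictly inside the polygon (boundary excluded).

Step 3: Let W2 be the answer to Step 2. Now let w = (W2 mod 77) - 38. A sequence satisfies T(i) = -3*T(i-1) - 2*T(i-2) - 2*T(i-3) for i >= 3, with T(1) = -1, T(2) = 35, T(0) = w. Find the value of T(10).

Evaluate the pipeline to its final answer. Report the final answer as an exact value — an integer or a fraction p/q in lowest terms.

Step 1: f(3) = -2*(40) - 1*(-38) - 2*(38) = -118; iterating: f(3)=-118, f(4)=272, f(5)=-506, f(6)=976, f(7)=-1990, f(8)=4016; answer 4016
Step 2: W1 = 4016; r = -24; cross terms: (-4*-27 - 26*-24)=732, (26*31 - 40*-27)=1886, (40*35 - 29*31)=501, (29*34 - 15*35)=461, (15*15 - -4*34)=361, (-4*-24 - -4*15)=156; twice the area = |4097| = 4097; area = 4097/2; boundary points = 3 + 2 + 1 + 1 + 19 + 39 = 65; strictly interior points = area - boundary/2 + 1 = 2017; answer 2017
Step 3: W2 = 2017; w = -23; T(3) = -3*(35) - 2*(-1) - 2*(-23) = -57; iterating: T(3)=-57, T(4)=103, T(5)=-265, T(6)=703, T(7)=-1785, T(8)=4479, T(9)=-11273, T(10)=28431; answer 28431

28431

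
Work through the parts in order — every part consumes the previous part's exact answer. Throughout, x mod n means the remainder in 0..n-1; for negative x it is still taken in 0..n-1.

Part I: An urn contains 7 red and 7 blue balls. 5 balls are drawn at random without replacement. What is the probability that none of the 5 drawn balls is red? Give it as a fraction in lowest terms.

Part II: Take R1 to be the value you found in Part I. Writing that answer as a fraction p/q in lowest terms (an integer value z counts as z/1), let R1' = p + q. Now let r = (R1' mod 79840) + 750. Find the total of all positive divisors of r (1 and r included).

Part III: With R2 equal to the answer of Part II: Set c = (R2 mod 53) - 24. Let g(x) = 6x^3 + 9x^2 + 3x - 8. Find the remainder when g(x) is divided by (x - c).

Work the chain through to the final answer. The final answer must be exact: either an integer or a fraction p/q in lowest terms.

5122

Part I: total draws C(14,5) = 2002; favorable C(7,5) = 21; P = 3/286; answer 3/286
Part II: R1 = 3/286; threaded value p + q = 289; r = 1039; 1039 is prime, so its only divisors are 1 and 1039; sigma = 1 + 1039 = 1040; answer 1040
Part III: R2 = 1040; c = 9; remainder = value at the root: 6*(9)^3 + 9*(9)^2 + 3*(9)^1 - 8 = (4374) + (729) + (27) + (-8) = 5122; answer 5122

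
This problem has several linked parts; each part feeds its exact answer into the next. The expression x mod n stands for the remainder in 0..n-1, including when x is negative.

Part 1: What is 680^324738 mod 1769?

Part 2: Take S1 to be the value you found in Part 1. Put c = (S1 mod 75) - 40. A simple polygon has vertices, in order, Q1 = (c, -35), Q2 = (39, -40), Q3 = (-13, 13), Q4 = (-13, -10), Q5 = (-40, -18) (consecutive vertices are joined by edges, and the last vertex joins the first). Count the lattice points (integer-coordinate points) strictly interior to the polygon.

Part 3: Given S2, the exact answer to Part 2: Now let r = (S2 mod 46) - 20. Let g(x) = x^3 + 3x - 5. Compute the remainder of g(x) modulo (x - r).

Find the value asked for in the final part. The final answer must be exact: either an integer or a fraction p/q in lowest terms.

-1369

Part 1: squarings mod 1769: 680^1=680, 680^2=691, 680^4=1620, 680^8=973, 680^16=314, 680^32=1301, 680^64=1437, 680^128=546, 680^256=924, 680^512=1118, 680^1024=1010, 680^2048=1156, 680^4096=741, 680^8192=691, 680^16384=1620, 680^32768=973, 680^65536=314, 680^131072=1301, 680^262144=1437; 680^324738 = 680^2 * 680^128 * 680^1024 * 680^4096 * 680^8192 * 680^16384 * 680^32768 * 680^262144 = 973 (mod 1769); answer 973
Part 2: S1 = 973; c = 33; cross terms: (33*-40 - 39*-35)=45, (39*13 - -13*-40)=-13, (-13*-10 - -13*13)=299, (-13*-18 - -40*-10)=-166, (-40*-35 - 33*-18)=1994; twice the area = |2159| = 2159; area = 2159/2; boundary points = 1 + 1 + 23 + 1 + 1 = 27; strictly interior points = area - boundary/2 + 1 = 1067; answer 1067
Part 3: S2 = 1067; r = -11; remainder = value at the root: 1*(-11)^3 + 3*(-11)^1 - 5 = (-1331) + (-33) + (-5) = -1369; answer -1369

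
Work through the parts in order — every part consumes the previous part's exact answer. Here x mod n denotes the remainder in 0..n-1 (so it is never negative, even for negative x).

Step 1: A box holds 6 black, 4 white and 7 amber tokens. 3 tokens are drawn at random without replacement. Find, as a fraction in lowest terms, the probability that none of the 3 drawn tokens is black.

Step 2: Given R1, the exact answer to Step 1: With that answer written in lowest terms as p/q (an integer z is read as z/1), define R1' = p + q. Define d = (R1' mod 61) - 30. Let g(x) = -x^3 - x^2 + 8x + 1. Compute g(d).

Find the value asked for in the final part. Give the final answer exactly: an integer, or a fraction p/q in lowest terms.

-5065

Step 1: total draws C(17,3) = 680; favorable C(11,3) = 165; P = 33/136; answer 33/136
Step 2: R1 = 33/136; threaded value p + q = 169; d = 17; -1*(17)^3 - 1*(17)^2 + 8*(17)^1 + 1 = (-4913) + (-289) + (136) + (1) = -5065; answer -5065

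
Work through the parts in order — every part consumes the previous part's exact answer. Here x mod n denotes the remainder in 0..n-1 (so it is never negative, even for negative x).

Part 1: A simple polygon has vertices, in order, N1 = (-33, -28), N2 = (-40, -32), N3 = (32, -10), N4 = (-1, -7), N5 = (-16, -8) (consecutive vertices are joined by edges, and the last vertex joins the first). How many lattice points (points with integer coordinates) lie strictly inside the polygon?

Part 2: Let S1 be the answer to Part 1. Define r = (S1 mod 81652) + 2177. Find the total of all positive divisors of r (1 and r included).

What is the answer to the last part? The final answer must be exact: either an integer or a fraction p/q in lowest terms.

Part 1: cross terms: (-33*-32 - -40*-28)=-64, (-40*-10 - 32*-32)=1424, (32*-7 - -1*-10)=-234, (-1*-8 - -16*-7)=-104, (-16*-28 - -33*-8)=184; twice the area = |1206| = 1206; area = 603; boundary points = 1 + 2 + 3 + 1 + 1 = 8; strictly interior points = area - boundary/2 + 1 = 600; answer 600
Part 2: S1 = 600; r = 2777; 2777 is prime, so its only divisors are 1 and 2777; sigma = 1 + 2777 = 2778; answer 2778

2778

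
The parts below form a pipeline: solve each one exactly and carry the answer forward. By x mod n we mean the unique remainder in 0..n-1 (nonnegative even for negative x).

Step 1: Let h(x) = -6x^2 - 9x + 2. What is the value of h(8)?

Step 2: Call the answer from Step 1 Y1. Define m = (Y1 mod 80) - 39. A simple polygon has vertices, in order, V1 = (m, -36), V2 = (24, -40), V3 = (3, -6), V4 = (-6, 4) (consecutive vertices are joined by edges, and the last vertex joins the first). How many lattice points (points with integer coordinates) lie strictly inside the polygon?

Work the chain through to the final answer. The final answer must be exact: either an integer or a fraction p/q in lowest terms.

Step 1: -6*(8)^2 - 9*(8)^1 + 2 = (-384) + (-72) + (2) = -454; answer -454
Step 2: Y1 = -454; m = -13; cross terms: (-13*-40 - 24*-36)=1384, (24*-6 - 3*-40)=-24, (3*4 - -6*-6)=-24, (-6*-36 - -13*4)=268; twice the area = |1604| = 1604; area = 802; boundary points = 1 + 1 + 1 + 1 = 4; strictly interior points = area - boundary/2 + 1 = 801; answer 801

801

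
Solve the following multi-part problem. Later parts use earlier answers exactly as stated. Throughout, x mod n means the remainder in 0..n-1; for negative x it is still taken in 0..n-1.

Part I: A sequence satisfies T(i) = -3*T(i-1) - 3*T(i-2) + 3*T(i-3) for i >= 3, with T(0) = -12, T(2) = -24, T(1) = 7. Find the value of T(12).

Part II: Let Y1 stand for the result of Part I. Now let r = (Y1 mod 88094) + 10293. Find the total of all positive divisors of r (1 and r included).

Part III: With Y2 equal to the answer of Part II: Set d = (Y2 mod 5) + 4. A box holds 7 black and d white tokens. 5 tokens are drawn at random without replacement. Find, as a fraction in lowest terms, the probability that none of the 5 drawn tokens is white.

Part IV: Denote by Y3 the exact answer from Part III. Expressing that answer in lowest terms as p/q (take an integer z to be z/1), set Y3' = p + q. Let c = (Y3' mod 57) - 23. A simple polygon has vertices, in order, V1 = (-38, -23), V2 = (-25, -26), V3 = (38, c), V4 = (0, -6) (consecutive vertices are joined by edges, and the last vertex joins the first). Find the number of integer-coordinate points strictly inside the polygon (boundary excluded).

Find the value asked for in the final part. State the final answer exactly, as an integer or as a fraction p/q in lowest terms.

Part I: T(3) = -3*(-24) - 3*(7) + 3*(-12) = 15; iterating: T(3)=15, T(4)=48, T(5)=-261, T(6)=684, T(7)=-1125, T(8)=540, T(9)=3807, T(10)=-16416, T(11)=39447, T(12)=-57672; answer -57672
Part II: Y1 = -57672; r = 40715; 40715 = 5 * 17 * 479; sigma = (1 + 5) * (1 + 17) * (1 + 479) = 6 * 18 * 480 = 51840; answer 51840
Part III: Y2 = 51840; d = 4; total draws C(11,5) = 462; favorable C(7,5) = 21; P = 1/22; answer 1/22
Part IV: Y3 = 1/22; threaded value p + q = 23; c = 0; cross terms: (-38*-26 - -25*-23)=413, (-25*0 - 38*-26)=988, (38*-6 - 0*0)=-228, (0*-23 - -38*-6)=-228; twice the area = |945| = 945; area = 945/2; boundary points = 1 + 1 + 2 + 1 = 5; strictly interior points = area - boundary/2 + 1 = 471; answer 471

471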